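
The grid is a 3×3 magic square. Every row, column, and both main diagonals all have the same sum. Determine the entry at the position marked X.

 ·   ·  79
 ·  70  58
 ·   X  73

Column 3 is complete and sums to 210; that is the magic constant.
The remaining cell in row 2 is (2,1) = 210 − 128 = 82.
Using main diagonal: 70 + 73 + ? → (1,1) = 210 − 143 = 67.
Anti-diagonal: 79 + 70 + ? = 210, so (3,1) = 61.
From row 1, 210 − (67 + 79) gives (1,2) = 64.
From row 3, 210 − (61 + 73) gives (3,2) = 76.

76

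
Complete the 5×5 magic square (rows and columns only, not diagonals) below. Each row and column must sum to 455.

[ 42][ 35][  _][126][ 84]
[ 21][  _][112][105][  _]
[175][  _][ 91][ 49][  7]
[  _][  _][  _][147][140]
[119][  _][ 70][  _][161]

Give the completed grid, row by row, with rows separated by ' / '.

The remaining cell in row 1 is (1,3) = 455 − 287 = 168.
Row 3 needs 455; the known cells sum to 322, so (3,2) = 133.
The remaining cell in column 1 is (4,1) = 455 − 357 = 98.
Column 3: 168 + 112 + 91 + 70 + ? = 455, so (4,3) = 14.
Column 4 needs 455; the known cells sum to 427, so (5,4) = 28.
The remaining cell in column 5 is (2,5) = 455 − 392 = 63.
Using row 2: 21 + 112 + 105 + 63 + ? → (2,2) = 455 − 301 = 154.
Row 4 must total 455; the given cells sum to 399, so (4,2) = 56.
Row 5: 119 + 70 + 28 + 161 + ? = 455, so (5,2) = 77.

42 35 168 126 84 / 21 154 112 105 63 / 175 133 91 49 7 / 98 56 14 147 140 / 119 77 70 28 161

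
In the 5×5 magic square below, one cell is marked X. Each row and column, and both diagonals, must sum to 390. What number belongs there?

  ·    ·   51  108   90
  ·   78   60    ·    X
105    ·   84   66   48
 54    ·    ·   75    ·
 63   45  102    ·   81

Row 3 must total 390; the given cells sum to 303, so (3,2) = 87.
Row 5 must total 390; the given cells sum to 291, so (5,4) = 99.
Using column 3: 51 + 60 + 84 + 102 + ? → (4,3) = 390 − 297 = 93.
Column 4 needs 390; the known cells sum to 348, so (2,4) = 42.
Main diagonal: 78 + 84 + 75 + 81 + ? = 390, so (1,1) = 72.
Using anti-diagonal: 90 + 42 + 84 + 63 + ? → (4,2) = 390 − 279 = 111.
Row 1 must total 390; the given cells sum to 321, so (1,2) = 69.
Row 4 must total 390; the given cells sum to 333, so (4,5) = 57.
Using column 1: 72 + 105 + 54 + 63 + ? → (2,1) = 390 − 294 = 96.
Using column 5: 90 + 48 + 57 + 81 + ? → (2,5) = 390 − 276 = 114.

114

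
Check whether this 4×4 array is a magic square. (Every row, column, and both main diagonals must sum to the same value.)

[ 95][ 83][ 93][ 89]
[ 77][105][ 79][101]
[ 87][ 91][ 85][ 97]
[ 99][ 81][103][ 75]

Row 1: 95 + 83 + 93 + 89 = 360.
Row 2: 77 + 105 + 79 + 101 = 362.
Row 3: 87 + 91 + 85 + 97 = 360.
Row 4: 99 + 81 + 103 + 75 = 358.
Column 1: 95 + 77 + 87 + 99 = 358.
Column 2: 83 + 105 + 91 + 81 = 360.
Column 3: 93 + 79 + 85 + 103 = 360.
Column 4: 89 + 101 + 97 + 75 = 362.
Main diagonal: 95 + 105 + 85 + 75 = 360.
Anti-diagonal: 89 + 79 + 91 + 99 = 358.

No — anti-diagonal sums to 358 but column 4 sums to 362.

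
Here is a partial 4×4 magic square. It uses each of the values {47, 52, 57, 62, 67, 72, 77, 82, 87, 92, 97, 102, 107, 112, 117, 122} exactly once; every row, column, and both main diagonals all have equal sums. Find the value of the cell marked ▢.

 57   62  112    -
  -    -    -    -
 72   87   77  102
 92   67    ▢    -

The 16 entries sum to 1352, so each line sums to 1352/4 = 338.
Row 1: 57 + 62 + 112 + ? = 338, so (1,4) = 107.
Using column 1: 57 + 72 + 92 + ? → (2,1) = 338 − 221 = 117.
Using column 2: 62 + 87 + 67 + ? → (2,2) = 338 − 216 = 122.
From main diagonal, 338 − (57 + 122 + 77) gives (4,4) = 82.
Anti-diagonal: 107 + 87 + 92 + ? = 338, so (2,3) = 52.
Row 2 must total 338; the given cells sum to 291, so (2,4) = 47.
Row 4 needs 338; the known cells sum to 241, so (4,3) = 97.

97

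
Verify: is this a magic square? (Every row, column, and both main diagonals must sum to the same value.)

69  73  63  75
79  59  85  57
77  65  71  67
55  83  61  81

Row 1: 69 + 73 + 63 + 75 = 280.
Row 2: 79 + 59 + 85 + 57 = 280.
Row 3: 77 + 65 + 71 + 67 = 280.
Row 4: 55 + 83 + 61 + 81 = 280.
Column 1: 69 + 79 + 77 + 55 = 280.
Column 2: 73 + 59 + 65 + 83 = 280.
Column 3: 63 + 85 + 71 + 61 = 280.
Column 4: 75 + 57 + 67 + 81 = 280.
Main diagonal: 69 + 59 + 71 + 81 = 280.
Anti-diagonal: 75 + 85 + 65 + 55 = 280.
All lines sum to 280.

Yes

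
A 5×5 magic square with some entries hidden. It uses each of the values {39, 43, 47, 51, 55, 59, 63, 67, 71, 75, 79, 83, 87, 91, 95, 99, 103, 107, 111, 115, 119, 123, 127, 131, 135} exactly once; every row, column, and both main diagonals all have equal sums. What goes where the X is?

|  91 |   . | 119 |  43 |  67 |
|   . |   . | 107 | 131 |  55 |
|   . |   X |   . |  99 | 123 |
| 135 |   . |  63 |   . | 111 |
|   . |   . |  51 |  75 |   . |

71

The 25 entries sum to 2175, so each line sums to 2175/5 = 435.
Row 1 must total 435; the given cells sum to 320, so (1,2) = 115.
Using column 3: 119 + 107 + 63 + 51 + ? → (3,3) = 435 − 340 = 95.
From column 4, 435 − (43 + 131 + 99 + 75) gives (4,4) = 87.
The remaining cell in column 5 is (5,5) = 435 − 356 = 79.
From main diagonal, 435 − (91 + 95 + 87 + 79) gives (2,2) = 83.
Row 2: 83 + 107 + 131 + 55 + ? = 435, so (2,1) = 59.
The remaining cell in row 4 is (4,2) = 435 − 396 = 39.
Anti-diagonal: 67 + 131 + 95 + 39 + ? = 435, so (5,1) = 103.
The remaining cell in row 5 is (5,2) = 435 − 308 = 127.
Column 1 must total 435; the given cells sum to 388, so (3,1) = 47.
Using column 2: 115 + 83 + 39 + 127 + ? → (3,2) = 435 − 364 = 71.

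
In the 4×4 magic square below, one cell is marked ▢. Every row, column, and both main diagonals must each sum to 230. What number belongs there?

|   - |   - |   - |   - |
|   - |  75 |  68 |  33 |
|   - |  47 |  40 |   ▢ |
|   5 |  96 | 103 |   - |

From row 2, 230 − (75 + 68 + 33) gives (2,1) = 54.
Using row 4: 5 + 96 + 103 + ? → (4,4) = 230 − 204 = 26.
From column 2, 230 − (75 + 47 + 96) gives (1,2) = 12.
Using column 3: 68 + 40 + 103 + ? → (1,3) = 230 − 211 = 19.
Using main diagonal: 75 + 40 + 26 + ? → (1,1) = 230 − 141 = 89.
The remaining cell in anti-diagonal is (1,4) = 230 − 120 = 110.
Column 1 needs 230; the known cells sum to 148, so (3,1) = 82.
Using column 4: 110 + 33 + 26 + ? → (3,4) = 230 − 169 = 61.

61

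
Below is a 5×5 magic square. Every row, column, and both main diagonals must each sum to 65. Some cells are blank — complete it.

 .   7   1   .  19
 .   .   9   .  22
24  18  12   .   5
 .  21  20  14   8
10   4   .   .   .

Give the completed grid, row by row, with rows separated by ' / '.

13 7 1 25 19 / 16 15 9 3 22 / 24 18 12 6 5 / 2 21 20 14 8 / 10 4 23 17 11

Row 3 must total 65; the given cells sum to 59, so (3,4) = 6.
The remaining cell in row 4 is (4,1) = 65 − 63 = 2.
From column 2, 65 − (7 + 18 + 21 + 4) gives (2,2) = 15.
From column 3, 65 − (1 + 9 + 12 + 20) gives (5,3) = 23.
Using column 5: 19 + 22 + 5 + 8 + ? → (5,5) = 65 − 54 = 11.
From main diagonal, 65 − (15 + 12 + 14 + 11) gives (1,1) = 13.
Using anti-diagonal: 19 + 12 + 21 + 10 + ? → (2,4) = 65 − 62 = 3.
Row 1 needs 65; the known cells sum to 40, so (1,4) = 25.
From row 2, 65 − (15 + 9 + 3 + 22) gives (2,1) = 16.
The remaining cell in row 5 is (5,4) = 65 − 48 = 17.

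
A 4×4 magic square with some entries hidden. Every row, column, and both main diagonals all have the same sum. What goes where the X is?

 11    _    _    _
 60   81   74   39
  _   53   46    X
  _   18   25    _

Row 2 is complete and sums to 254; that is the magic constant.
Column 2: 81 + 53 + 18 + ? = 254, so (1,2) = 102.
Column 3: 74 + 46 + 25 + ? = 254, so (1,3) = 109.
Using main diagonal: 11 + 81 + 46 + ? → (4,4) = 254 − 138 = 116.
Row 1 must total 254; the given cells sum to 222, so (1,4) = 32.
From row 4, 254 − (18 + 25 + 116) gives (4,1) = 95.
Column 1 needs 254; the known cells sum to 166, so (3,1) = 88.
Column 4 must total 254; the given cells sum to 187, so (3,4) = 67.

67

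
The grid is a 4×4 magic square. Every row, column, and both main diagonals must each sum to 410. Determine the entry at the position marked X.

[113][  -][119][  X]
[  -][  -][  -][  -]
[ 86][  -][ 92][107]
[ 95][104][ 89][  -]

80

Using row 3: 86 + 92 + 107 + ? → (3,2) = 410 − 285 = 125.
Row 4 must total 410; the given cells sum to 288, so (4,4) = 122.
The remaining cell in column 1 is (2,1) = 410 − 294 = 116.
The remaining cell in column 3 is (2,3) = 410 − 300 = 110.
The remaining cell in main diagonal is (2,2) = 410 − 327 = 83.
From anti-diagonal, 410 − (110 + 125 + 95) gives (1,4) = 80.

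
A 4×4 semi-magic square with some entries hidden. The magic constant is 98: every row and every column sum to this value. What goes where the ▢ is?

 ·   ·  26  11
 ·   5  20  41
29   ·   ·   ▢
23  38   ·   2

44

The remaining cell in row 2 is (2,1) = 98 − 66 = 32.
Row 4 needs 98; the known cells sum to 63, so (4,3) = 35.
Using column 1: 32 + 29 + 23 + ? → (1,1) = 98 − 84 = 14.
Column 3: 26 + 20 + 35 + ? = 98, so (3,3) = 17.
Using column 4: 11 + 41 + 2 + ? → (3,4) = 98 − 54 = 44.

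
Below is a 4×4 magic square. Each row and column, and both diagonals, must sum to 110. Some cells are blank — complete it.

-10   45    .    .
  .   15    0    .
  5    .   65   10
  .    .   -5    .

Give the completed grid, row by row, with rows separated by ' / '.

The remaining cell in row 3 is (3,2) = 110 − 80 = 30.
Column 2 must total 110; the given cells sum to 90, so (4,2) = 20.
Using column 3: 0 + 65 + (-5) + ? → (1,3) = 110 − 60 = 50.
Using main diagonal: -10 + 15 + 65 + ? → (4,4) = 110 − 70 = 40.
Row 1: -10 + 45 + 50 + ? = 110, so (1,4) = 25.
Row 4 needs 110; the known cells sum to 55, so (4,1) = 55.
Column 1 needs 110; the known cells sum to 50, so (2,1) = 60.
Column 4: 25 + 10 + 40 + ? = 110, so (2,4) = 35.

-10 45 50 25 / 60 15 0 35 / 5 30 65 10 / 55 20 -5 40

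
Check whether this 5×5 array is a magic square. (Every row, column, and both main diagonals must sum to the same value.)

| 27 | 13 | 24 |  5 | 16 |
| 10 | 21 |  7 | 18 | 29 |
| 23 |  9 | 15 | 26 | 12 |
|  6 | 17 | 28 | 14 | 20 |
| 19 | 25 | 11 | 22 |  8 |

Yes

Row 1: 27 + 13 + 24 + 5 + 16 = 85.
Row 2: 10 + 21 + 7 + 18 + 29 = 85.
Row 3: 23 + 9 + 15 + 26 + 12 = 85.
Row 4: 6 + 17 + 28 + 14 + 20 = 85.
Row 5: 19 + 25 + 11 + 22 + 8 = 85.
Column 1: 27 + 10 + 23 + 6 + 19 = 85.
Column 2: 13 + 21 + 9 + 17 + 25 = 85.
Column 3: 24 + 7 + 15 + 28 + 11 = 85.
Column 4: 5 + 18 + 26 + 14 + 22 = 85.
Column 5: 16 + 29 + 12 + 20 + 8 = 85.
Main diagonal: 27 + 21 + 15 + 14 + 8 = 85.
Anti-diagonal: 16 + 18 + 15 + 17 + 19 = 85.
All lines sum to 85.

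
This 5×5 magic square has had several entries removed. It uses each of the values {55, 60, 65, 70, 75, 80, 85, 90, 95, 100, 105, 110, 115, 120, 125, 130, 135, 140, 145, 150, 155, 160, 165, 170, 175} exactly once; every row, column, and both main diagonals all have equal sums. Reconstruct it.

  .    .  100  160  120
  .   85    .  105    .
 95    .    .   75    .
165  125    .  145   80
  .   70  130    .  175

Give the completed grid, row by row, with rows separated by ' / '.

55 140 100 160 120 / 150 85 170 105 65 / 95 155 115 75 135 / 165 125 60 145 80 / 110 70 130 90 175

The 25 entries sum to 2875, so each line sums to 2875/5 = 575.
Row 4: 165 + 125 + 145 + 80 + ? = 575, so (4,3) = 60.
From column 4, 575 − (160 + 105 + 75 + 145) gives (5,4) = 90.
Row 5 needs 575; the known cells sum to 465, so (5,1) = 110.
Anti-diagonal: 120 + 105 + 125 + 110 + ? = 575, so (3,3) = 115.
Column 3: 100 + 115 + 60 + 130 + ? = 575, so (2,3) = 170.
The remaining cell in main diagonal is (1,1) = 575 − 520 = 55.
From row 1, 575 − (55 + 100 + 160 + 120) gives (1,2) = 140.
Using column 1: 55 + 95 + 165 + 110 + ? → (2,1) = 575 − 425 = 150.
Column 2 needs 575; the known cells sum to 420, so (3,2) = 155.
From row 2, 575 − (150 + 85 + 170 + 105) gives (2,5) = 65.
Row 3 must total 575; the given cells sum to 440, so (3,5) = 135.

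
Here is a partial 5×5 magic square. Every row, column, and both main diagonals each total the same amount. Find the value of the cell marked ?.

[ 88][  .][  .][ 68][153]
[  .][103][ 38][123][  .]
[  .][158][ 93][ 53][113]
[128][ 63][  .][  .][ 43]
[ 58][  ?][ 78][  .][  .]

Anti-diagonal is complete and sums to 490; that is the magic constant.
Row 3 needs 490; the known cells sum to 417, so (3,1) = 73.
Column 1: 88 + 73 + 128 + 58 + ? = 490, so (2,1) = 143.
From row 2, 490 − (143 + 103 + 38 + 123) gives (2,5) = 83.
Using column 5: 153 + 83 + 113 + 43 + ? → (5,5) = 490 − 392 = 98.
Using main diagonal: 88 + 103 + 93 + 98 + ? → (4,4) = 490 − 382 = 108.
Row 4 needs 490; the known cells sum to 342, so (4,3) = 148.
Column 3: 38 + 93 + 148 + 78 + ? = 490, so (1,3) = 133.
Using column 4: 68 + 123 + 53 + 108 + ? → (5,4) = 490 − 352 = 138.
Using row 1: 88 + 133 + 68 + 153 + ? → (1,2) = 490 − 442 = 48.
The remaining cell in row 5 is (5,2) = 490 − 372 = 118.

118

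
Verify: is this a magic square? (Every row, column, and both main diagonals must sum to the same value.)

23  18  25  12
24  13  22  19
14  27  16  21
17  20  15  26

Yes

Row 1: 23 + 18 + 25 + 12 = 78.
Row 2: 24 + 13 + 22 + 19 = 78.
Row 3: 14 + 27 + 16 + 21 = 78.
Row 4: 17 + 20 + 15 + 26 = 78.
Column 1: 23 + 24 + 14 + 17 = 78.
Column 2: 18 + 13 + 27 + 20 = 78.
Column 3: 25 + 22 + 16 + 15 = 78.
Column 4: 12 + 19 + 21 + 26 = 78.
Main diagonal: 23 + 13 + 16 + 26 = 78.
Anti-diagonal: 12 + 22 + 27 + 17 = 78.
All lines sum to 78.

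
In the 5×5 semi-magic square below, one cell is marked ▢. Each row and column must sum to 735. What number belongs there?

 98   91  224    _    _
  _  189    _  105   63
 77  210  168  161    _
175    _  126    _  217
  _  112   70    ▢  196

203

Using row 3: 77 + 210 + 168 + 161 + ? → (3,5) = 735 − 616 = 119.
The remaining cell in column 2 is (4,2) = 735 − 602 = 133.
Column 3: 224 + 168 + 126 + 70 + ? = 735, so (2,3) = 147.
From column 5, 735 − (63 + 119 + 217 + 196) gives (1,5) = 140.
Row 1: 98 + 91 + 224 + 140 + ? = 735, so (1,4) = 182.
From row 2, 735 − (189 + 147 + 105 + 63) gives (2,1) = 231.
From row 4, 735 − (175 + 133 + 126 + 217) gives (4,4) = 84.
Using column 1: 98 + 231 + 77 + 175 + ? → (5,1) = 735 − 581 = 154.
Column 4: 182 + 105 + 161 + 84 + ? = 735, so (5,4) = 203.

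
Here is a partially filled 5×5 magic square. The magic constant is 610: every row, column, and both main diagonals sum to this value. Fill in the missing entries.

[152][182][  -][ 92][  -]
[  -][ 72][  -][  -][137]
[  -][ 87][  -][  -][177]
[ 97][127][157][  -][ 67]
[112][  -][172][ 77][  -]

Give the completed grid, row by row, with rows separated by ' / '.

152 182 62 92 122 / 167 72 102 132 137 / 82 87 117 147 177 / 97 127 157 162 67 / 112 142 172 77 107

Row 4: 97 + 127 + 157 + 67 + ? = 610, so (4,4) = 162.
Column 2 needs 610; the known cells sum to 468, so (5,2) = 142.
From row 5, 610 − (112 + 142 + 172 + 77) gives (5,5) = 107.
From column 5, 610 − (137 + 177 + 67 + 107) gives (1,5) = 122.
Main diagonal needs 610; the known cells sum to 493, so (3,3) = 117.
From anti-diagonal, 610 − (122 + 117 + 127 + 112) gives (2,4) = 132.
The remaining cell in row 1 is (1,3) = 610 − 548 = 62.
Column 3 needs 610; the known cells sum to 508, so (2,3) = 102.
From column 4, 610 − (92 + 132 + 162 + 77) gives (3,4) = 147.
From row 2, 610 − (72 + 102 + 132 + 137) gives (2,1) = 167.
Row 3: 87 + 117 + 147 + 177 + ? = 610, so (3,1) = 82.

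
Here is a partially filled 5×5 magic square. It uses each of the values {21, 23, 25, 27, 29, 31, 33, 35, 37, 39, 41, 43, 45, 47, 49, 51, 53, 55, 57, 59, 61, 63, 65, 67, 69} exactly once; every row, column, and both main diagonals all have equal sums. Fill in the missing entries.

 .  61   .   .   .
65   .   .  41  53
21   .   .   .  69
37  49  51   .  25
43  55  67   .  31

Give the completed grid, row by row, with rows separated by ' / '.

59 61 23 35 47 / 65 27 39 41 53 / 21 33 45 57 69 / 37 49 51 63 25 / 43 55 67 29 31

The 25 entries sum to 1125, so each line sums to 1125/5 = 225.
Row 4 must total 225; the given cells sum to 162, so (4,4) = 63.
The remaining cell in row 5 is (5,4) = 225 − 196 = 29.
Using column 1: 65 + 21 + 37 + 43 + ? → (1,1) = 225 − 166 = 59.
The remaining cell in column 5 is (1,5) = 225 − 178 = 47.
Anti-diagonal must total 225; the given cells sum to 180, so (3,3) = 45.
Main diagonal needs 225; the known cells sum to 198, so (2,2) = 27.
Using row 2: 65 + 27 + 41 + 53 + ? → (2,3) = 225 − 186 = 39.
Using column 2: 61 + 27 + 49 + 55 + ? → (3,2) = 225 − 192 = 33.
From column 3, 225 − (39 + 45 + 51 + 67) gives (1,3) = 23.
From row 1, 225 − (59 + 61 + 23 + 47) gives (1,4) = 35.
The remaining cell in row 3 is (3,4) = 225 − 168 = 57.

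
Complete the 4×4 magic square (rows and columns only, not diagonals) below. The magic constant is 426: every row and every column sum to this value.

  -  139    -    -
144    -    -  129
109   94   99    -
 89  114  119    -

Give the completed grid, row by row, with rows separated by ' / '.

The remaining cell in row 3 is (3,4) = 426 − 302 = 124.
The remaining cell in row 4 is (4,4) = 426 − 322 = 104.
Column 1 must total 426; the given cells sum to 342, so (1,1) = 84.
Column 2: 139 + 94 + 114 + ? = 426, so (2,2) = 79.
Column 4: 129 + 124 + 104 + ? = 426, so (1,4) = 69.
Row 1 needs 426; the known cells sum to 292, so (1,3) = 134.
Row 2 must total 426; the given cells sum to 352, so (2,3) = 74.

84 139 134 69 / 144 79 74 129 / 109 94 99 124 / 89 114 119 104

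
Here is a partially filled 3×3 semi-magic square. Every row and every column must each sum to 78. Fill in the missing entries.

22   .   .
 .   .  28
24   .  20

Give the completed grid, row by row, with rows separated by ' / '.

Row 3: 24 + 20 + ? = 78, so (3,2) = 34.
Using column 1: 22 + 24 + ? → (2,1) = 78 − 46 = 32.
Using column 3: 28 + 20 + ? → (1,3) = 78 − 48 = 30.
Row 1 must total 78; the given cells sum to 52, so (1,2) = 26.
Row 2 must total 78; the given cells sum to 60, so (2,2) = 18.

22 26 30 / 32 18 28 / 24 34 20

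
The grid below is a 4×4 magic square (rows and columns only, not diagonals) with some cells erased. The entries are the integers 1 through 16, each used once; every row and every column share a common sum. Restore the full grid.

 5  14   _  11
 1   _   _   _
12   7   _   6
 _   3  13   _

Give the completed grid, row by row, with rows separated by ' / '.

The entries are 1 through 16, which sum to 136, so each line sums to 136/4 = 34.
The remaining cell in row 1 is (1,3) = 34 − 30 = 4.
Row 3: 12 + 7 + 6 + ? = 34, so (3,3) = 9.
From column 1, 34 − (5 + 1 + 12) gives (4,1) = 16.
Using column 2: 14 + 7 + 3 + ? → (2,2) = 34 − 24 = 10.
Column 3: 4 + 9 + 13 + ? = 34, so (2,3) = 8.
Using row 2: 1 + 10 + 8 + ? → (2,4) = 34 − 19 = 15.
The remaining cell in row 4 is (4,4) = 34 − 32 = 2.

5 14 4 11 / 1 10 8 15 / 12 7 9 6 / 16 3 13 2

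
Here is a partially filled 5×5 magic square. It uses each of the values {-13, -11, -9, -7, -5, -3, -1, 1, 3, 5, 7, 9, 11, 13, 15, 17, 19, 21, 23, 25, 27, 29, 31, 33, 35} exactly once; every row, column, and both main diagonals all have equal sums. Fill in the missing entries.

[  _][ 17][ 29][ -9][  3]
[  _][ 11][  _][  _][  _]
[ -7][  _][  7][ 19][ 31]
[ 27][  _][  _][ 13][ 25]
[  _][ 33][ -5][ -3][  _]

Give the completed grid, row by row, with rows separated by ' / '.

15 17 29 -9 3 / -1 11 23 35 -13 / -7 5 7 19 31 / 27 -11 1 13 25 / 21 33 -5 -3 9

The 25 entries sum to 275, so each line sums to 275/5 = 55.
The remaining cell in row 1 is (1,1) = 55 − 40 = 15.
Row 3 needs 55; the known cells sum to 50, so (3,2) = 5.
Column 2: 17 + 11 + 5 + 33 + ? = 55, so (4,2) = -11.
Column 4 needs 55; the known cells sum to 20, so (2,4) = 35.
From main diagonal, 55 − (15 + 11 + 7 + 13) gives (5,5) = 9.
The remaining cell in anti-diagonal is (5,1) = 55 − 34 = 21.
Row 4 must total 55; the given cells sum to 54, so (4,3) = 1.
The remaining cell in column 1 is (2,1) = 55 − 56 = -1.
From column 3, 55 − (29 + 7 + 1 + (-5)) gives (2,3) = 23.
From column 5, 55 − (3 + 31 + 25 + 9) gives (2,5) = -13.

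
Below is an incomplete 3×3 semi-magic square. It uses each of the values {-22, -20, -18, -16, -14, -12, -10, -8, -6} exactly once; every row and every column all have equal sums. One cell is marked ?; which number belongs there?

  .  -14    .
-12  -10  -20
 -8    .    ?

-16

The 9 entries sum to -126, so each line sums to -126/3 = -42.
Column 1 must total -42; the given cells sum to -20, so (1,1) = -22.
Column 2 must total -42; the given cells sum to -24, so (3,2) = -18.
Using row 1: -22 + (-14) + ? → (1,3) = -42 − (-36) = -6.
The remaining cell in row 3 is (3,3) = -42 − (-26) = -16.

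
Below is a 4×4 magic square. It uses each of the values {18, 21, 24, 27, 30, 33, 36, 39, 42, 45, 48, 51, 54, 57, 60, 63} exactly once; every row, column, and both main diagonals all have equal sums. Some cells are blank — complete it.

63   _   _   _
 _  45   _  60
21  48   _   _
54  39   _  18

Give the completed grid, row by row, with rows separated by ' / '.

63 30 42 27 / 24 45 33 60 / 21 48 36 57 / 54 39 51 18

The 16 entries sum to 648, so each line sums to 648/4 = 162.
Row 4 needs 162; the known cells sum to 111, so (4,3) = 51.
The remaining cell in column 1 is (2,1) = 162 − 138 = 24.
The remaining cell in column 2 is (1,2) = 162 − 132 = 30.
Using main diagonal: 63 + 45 + 18 + ? → (3,3) = 162 − 126 = 36.
Using row 2: 24 + 45 + 60 + ? → (2,3) = 162 − 129 = 33.
From row 3, 162 − (21 + 48 + 36) gives (3,4) = 57.
The remaining cell in column 3 is (1,3) = 162 − 120 = 42.
Column 4 needs 162; the known cells sum to 135, so (1,4) = 27.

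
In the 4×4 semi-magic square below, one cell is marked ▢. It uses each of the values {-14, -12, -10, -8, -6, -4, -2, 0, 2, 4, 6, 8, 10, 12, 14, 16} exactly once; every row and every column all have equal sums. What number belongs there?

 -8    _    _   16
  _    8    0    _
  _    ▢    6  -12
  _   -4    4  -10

The 16 entries sum to 16, so each line sums to 16/4 = 4.
Row 4 needs 4; the known cells sum to -10, so (4,1) = 14.
The remaining cell in column 3 is (1,3) = 4 − 10 = -6.
Column 4 needs 4; the known cells sum to -6, so (2,4) = 10.
Row 1 needs 4; the known cells sum to 2, so (1,2) = 2.
From row 2, 4 − (8 + 0 + 10) gives (2,1) = -14.
The remaining cell in column 1 is (3,1) = 4 − (-8) = 12.
Column 2 needs 4; the known cells sum to 6, so (3,2) = -2.

-2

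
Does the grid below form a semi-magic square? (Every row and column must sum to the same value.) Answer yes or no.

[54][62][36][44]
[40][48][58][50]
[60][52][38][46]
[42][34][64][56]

Yes

Row 1: 54 + 62 + 36 + 44 = 196.
Row 2: 40 + 48 + 58 + 50 = 196.
Row 3: 60 + 52 + 38 + 46 = 196.
Row 4: 42 + 34 + 64 + 56 = 196.
Column 1: 54 + 40 + 60 + 42 = 196.
Column 2: 62 + 48 + 52 + 34 = 196.
Column 3: 36 + 58 + 38 + 64 = 196.
Column 4: 44 + 50 + 46 + 56 = 196.
All lines sum to 196.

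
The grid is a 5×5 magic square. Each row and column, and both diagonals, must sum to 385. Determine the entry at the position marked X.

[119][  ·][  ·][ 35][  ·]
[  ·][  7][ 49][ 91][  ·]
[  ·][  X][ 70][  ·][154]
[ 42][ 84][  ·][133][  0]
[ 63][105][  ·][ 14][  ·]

Row 4 must total 385; the given cells sum to 259, so (4,3) = 126.
Column 4: 35 + 91 + 133 + 14 + ? = 385, so (3,4) = 112.
Main diagonal must total 385; the given cells sum to 329, so (5,5) = 56.
Anti-diagonal needs 385; the known cells sum to 308, so (1,5) = 77.
From row 5, 385 − (63 + 105 + 14 + 56) gives (5,3) = 147.
Column 3: 49 + 70 + 126 + 147 + ? = 385, so (1,3) = -7.
Column 5: 77 + 154 + 0 + 56 + ? = 385, so (2,5) = 98.
Row 1 needs 385; the known cells sum to 224, so (1,2) = 161.
From row 2, 385 − (7 + 49 + 91 + 98) gives (2,1) = 140.
Column 1 must total 385; the given cells sum to 364, so (3,1) = 21.
The remaining cell in column 2 is (3,2) = 385 − 357 = 28.

28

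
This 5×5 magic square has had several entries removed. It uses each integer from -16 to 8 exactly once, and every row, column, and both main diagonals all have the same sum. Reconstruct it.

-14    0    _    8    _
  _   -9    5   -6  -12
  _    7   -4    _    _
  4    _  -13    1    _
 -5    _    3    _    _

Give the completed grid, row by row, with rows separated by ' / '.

The entries are -16 through 8, which sum to -100, so each line sums to -100/5 = -20.
Row 2 needs -20; the known cells sum to -22, so (2,1) = 2.
Column 1 must total -20; the given cells sum to -13, so (3,1) = -7.
Column 3 needs -20; the known cells sum to -9, so (1,3) = -11.
Main diagonal needs -20; the known cells sum to -26, so (5,5) = 6.
Row 1: -14 + 0 + (-11) + 8 + ? = -20, so (1,5) = -3.
Anti-diagonal needs -20; the known cells sum to -18, so (4,2) = -2.
Row 4 must total -20; the given cells sum to -10, so (4,5) = -10.
The remaining cell in column 2 is (5,2) = -20 − (-4) = -16.
Using column 5: -3 + (-12) + (-10) + 6 + ? → (3,5) = -20 − (-19) = -1.
Using row 3: -7 + 7 + (-4) + (-1) + ? → (3,4) = -20 − (-5) = -15.
Row 5 must total -20; the given cells sum to -12, so (5,4) = -8.

-14 0 -11 8 -3 / 2 -9 5 -6 -12 / -7 7 -4 -15 -1 / 4 -2 -13 1 -10 / -5 -16 3 -8 6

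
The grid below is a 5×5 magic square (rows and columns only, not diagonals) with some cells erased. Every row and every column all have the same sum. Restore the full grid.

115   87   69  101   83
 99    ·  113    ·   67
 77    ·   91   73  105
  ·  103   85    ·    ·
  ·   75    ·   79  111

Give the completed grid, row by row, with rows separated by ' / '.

115 87 69 101 83 / 99 81 113 95 67 / 77 109 91 73 105 / 71 103 85 107 89 / 93 75 97 79 111

Row 1 is already complete: 115 + 87 + 69 + 101 + 83 = 455, so that is the magic constant.
Using row 3: 77 + 91 + 73 + 105 + ? → (3,2) = 455 − 346 = 109.
Column 2 must total 455; the given cells sum to 374, so (2,2) = 81.
Using column 3: 69 + 113 + 91 + 85 + ? → (5,3) = 455 − 358 = 97.
Using column 5: 83 + 67 + 105 + 111 + ? → (4,5) = 455 − 366 = 89.
Row 2 needs 455; the known cells sum to 360, so (2,4) = 95.
The remaining cell in row 5 is (5,1) = 455 − 362 = 93.
Column 1 must total 455; the given cells sum to 384, so (4,1) = 71.
Using column 4: 101 + 95 + 73 + 79 + ? → (4,4) = 455 − 348 = 107.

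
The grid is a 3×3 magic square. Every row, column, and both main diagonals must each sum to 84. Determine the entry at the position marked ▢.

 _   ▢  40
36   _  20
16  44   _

Row 2 must total 84; the given cells sum to 56, so (2,2) = 28.
Using row 3: 16 + 44 + ? → (3,3) = 84 − 60 = 24.
The remaining cell in column 1 is (1,1) = 84 − 52 = 32.
Column 2 needs 84; the known cells sum to 72, so (1,2) = 12.

12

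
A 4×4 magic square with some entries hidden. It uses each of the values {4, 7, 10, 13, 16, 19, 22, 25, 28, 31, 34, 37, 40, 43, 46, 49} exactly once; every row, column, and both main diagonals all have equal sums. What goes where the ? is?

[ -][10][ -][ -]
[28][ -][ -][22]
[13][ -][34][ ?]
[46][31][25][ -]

43

The 16 entries sum to 424, so each line sums to 424/4 = 106.
Row 4 needs 106; the known cells sum to 102, so (4,4) = 4.
Column 1 needs 106; the known cells sum to 87, so (1,1) = 19.
Main diagonal must total 106; the given cells sum to 57, so (2,2) = 49.
Row 2 needs 106; the known cells sum to 99, so (2,3) = 7.
Using column 2: 10 + 49 + 31 + ? → (3,2) = 106 − 90 = 16.
Column 3 needs 106; the known cells sum to 66, so (1,3) = 40.
Using anti-diagonal: 7 + 16 + 46 + ? → (1,4) = 106 − 69 = 37.
The remaining cell in row 3 is (3,4) = 106 − 63 = 43.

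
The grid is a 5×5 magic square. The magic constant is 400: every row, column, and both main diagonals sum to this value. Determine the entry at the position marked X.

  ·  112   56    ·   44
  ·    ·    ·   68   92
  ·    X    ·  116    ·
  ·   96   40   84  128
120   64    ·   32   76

48

Row 4: 96 + 40 + 84 + 128 + ? = 400, so (4,1) = 52.
Row 5: 120 + 64 + 32 + 76 + ? = 400, so (5,3) = 108.
The remaining cell in column 4 is (1,4) = 400 − 300 = 100.
Column 5 needs 400; the known cells sum to 340, so (3,5) = 60.
Anti-diagonal must total 400; the given cells sum to 328, so (3,3) = 72.
From row 1, 400 − (112 + 56 + 100 + 44) gives (1,1) = 88.
Using column 3: 56 + 72 + 40 + 108 + ? → (2,3) = 400 − 276 = 124.
The remaining cell in main diagonal is (2,2) = 400 − 320 = 80.
From row 2, 400 − (80 + 124 + 68 + 92) gives (2,1) = 36.
Using column 1: 88 + 36 + 52 + 120 + ? → (3,1) = 400 − 296 = 104.
The remaining cell in column 2 is (3,2) = 400 − 352 = 48.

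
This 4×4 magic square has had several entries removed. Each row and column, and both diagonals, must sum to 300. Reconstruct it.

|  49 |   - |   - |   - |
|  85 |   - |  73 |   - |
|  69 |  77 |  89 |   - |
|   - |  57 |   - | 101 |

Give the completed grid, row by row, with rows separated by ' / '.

49 105 93 53 / 85 61 73 81 / 69 77 89 65 / 97 57 45 101

Row 3: 69 + 77 + 89 + ? = 300, so (3,4) = 65.
From column 1, 300 − (49 + 85 + 69) gives (4,1) = 97.
Main diagonal needs 300; the known cells sum to 239, so (2,2) = 61.
The remaining cell in anti-diagonal is (1,4) = 300 − 247 = 53.
From row 2, 300 − (85 + 61 + 73) gives (2,4) = 81.
Row 4 must total 300; the given cells sum to 255, so (4,3) = 45.
Using column 2: 61 + 77 + 57 + ? → (1,2) = 300 − 195 = 105.
Column 3: 73 + 89 + 45 + ? = 300, so (1,3) = 93.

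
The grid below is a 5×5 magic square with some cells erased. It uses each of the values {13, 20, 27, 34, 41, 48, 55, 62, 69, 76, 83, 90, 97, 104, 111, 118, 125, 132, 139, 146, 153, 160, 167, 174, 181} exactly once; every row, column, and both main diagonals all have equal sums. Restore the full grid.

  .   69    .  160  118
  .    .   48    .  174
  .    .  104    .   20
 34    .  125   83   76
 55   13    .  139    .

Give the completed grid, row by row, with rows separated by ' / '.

111 69 27 160 118 / 132 90 48 41 174 / 153 146 104 62 20 / 34 167 125 83 76 / 55 13 181 139 97

The 25 entries sum to 2425, so each line sums to 2425/5 = 485.
Row 4: 34 + 125 + 83 + 76 + ? = 485, so (4,2) = 167.
Using column 5: 118 + 174 + 20 + 76 + ? → (5,5) = 485 − 388 = 97.
Anti-diagonal: 118 + 104 + 167 + 55 + ? = 485, so (2,4) = 41.
From row 5, 485 − (55 + 13 + 139 + 97) gives (5,3) = 181.
Column 3: 48 + 104 + 125 + 181 + ? = 485, so (1,3) = 27.
From column 4, 485 − (160 + 41 + 83 + 139) gives (3,4) = 62.
The remaining cell in row 1 is (1,1) = 485 − 374 = 111.
Main diagonal: 111 + 104 + 83 + 97 + ? = 485, so (2,2) = 90.
Row 2: 90 + 48 + 41 + 174 + ? = 485, so (2,1) = 132.
Column 1: 111 + 132 + 34 + 55 + ? = 485, so (3,1) = 153.
The remaining cell in column 2 is (3,2) = 485 − 339 = 146.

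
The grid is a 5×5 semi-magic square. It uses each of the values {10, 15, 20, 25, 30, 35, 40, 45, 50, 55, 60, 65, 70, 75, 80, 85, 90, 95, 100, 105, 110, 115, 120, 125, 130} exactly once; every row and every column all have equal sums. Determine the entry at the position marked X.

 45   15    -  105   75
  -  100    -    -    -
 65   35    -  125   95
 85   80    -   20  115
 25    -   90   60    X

The 25 entries sum to 1750, so each line sums to 1750/5 = 350.
Using row 1: 45 + 15 + 105 + 75 + ? → (1,3) = 350 − 240 = 110.
From row 3, 350 − (65 + 35 + 125 + 95) gives (3,3) = 30.
Using row 4: 85 + 80 + 20 + 115 + ? → (4,3) = 350 − 300 = 50.
Column 1 must total 350; the given cells sum to 220, so (2,1) = 130.
The remaining cell in column 2 is (5,2) = 350 − 230 = 120.
Column 3 must total 350; the given cells sum to 280, so (2,3) = 70.
Using column 4: 105 + 125 + 20 + 60 + ? → (2,4) = 350 − 310 = 40.
Row 2 needs 350; the known cells sum to 340, so (2,5) = 10.
From row 5, 350 − (25 + 120 + 90 + 60) gives (5,5) = 55.

55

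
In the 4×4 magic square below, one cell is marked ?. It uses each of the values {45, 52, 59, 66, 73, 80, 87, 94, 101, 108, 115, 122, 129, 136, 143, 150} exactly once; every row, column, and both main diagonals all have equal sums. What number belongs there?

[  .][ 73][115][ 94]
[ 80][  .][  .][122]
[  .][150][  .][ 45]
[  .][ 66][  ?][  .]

136

The 16 entries sum to 1560, so each line sums to 1560/4 = 390.
Row 1: 73 + 115 + 94 + ? = 390, so (1,1) = 108.
Column 2 needs 390; the known cells sum to 289, so (2,2) = 101.
Using column 4: 94 + 122 + 45 + ? → (4,4) = 390 − 261 = 129.
Main diagonal needs 390; the known cells sum to 338, so (3,3) = 52.
The remaining cell in row 2 is (2,3) = 390 − 303 = 87.
Row 3 must total 390; the given cells sum to 247, so (3,1) = 143.
Column 1 needs 390; the known cells sum to 331, so (4,1) = 59.
Column 3: 115 + 87 + 52 + ? = 390, so (4,3) = 136.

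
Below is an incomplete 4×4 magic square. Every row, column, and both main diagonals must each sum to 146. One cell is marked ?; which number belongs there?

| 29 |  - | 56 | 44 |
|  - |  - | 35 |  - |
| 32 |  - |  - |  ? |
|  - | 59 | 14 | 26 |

The remaining cell in row 1 is (1,2) = 146 − 129 = 17.
Row 4: 59 + 14 + 26 + ? = 146, so (4,1) = 47.
The remaining cell in column 1 is (2,1) = 146 − 108 = 38.
Column 3 must total 146; the given cells sum to 105, so (3,3) = 41.
Main diagonal must total 146; the given cells sum to 96, so (2,2) = 50.
The remaining cell in anti-diagonal is (3,2) = 146 − 126 = 20.
Using row 2: 38 + 50 + 35 + ? → (2,4) = 146 − 123 = 23.
Using row 3: 32 + 20 + 41 + ? → (3,4) = 146 − 93 = 53.

53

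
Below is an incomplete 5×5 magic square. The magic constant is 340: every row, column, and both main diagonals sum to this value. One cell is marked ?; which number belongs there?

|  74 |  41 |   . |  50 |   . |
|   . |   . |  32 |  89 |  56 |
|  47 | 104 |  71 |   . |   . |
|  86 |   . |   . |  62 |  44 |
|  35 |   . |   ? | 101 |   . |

Column 1 needs 340; the known cells sum to 242, so (2,1) = 98.
From column 4, 340 − (50 + 89 + 62 + 101) gives (3,4) = 38.
Row 2 must total 340; the given cells sum to 275, so (2,2) = 65.
Row 3 must total 340; the given cells sum to 260, so (3,5) = 80.
Main diagonal must total 340; the given cells sum to 272, so (5,5) = 68.
From column 5, 340 − (56 + 80 + 44 + 68) gives (1,5) = 92.
Anti-diagonal needs 340; the known cells sum to 287, so (4,2) = 53.
Row 1 must total 340; the given cells sum to 257, so (1,3) = 83.
The remaining cell in row 4 is (4,3) = 340 − 245 = 95.
Using column 2: 41 + 65 + 104 + 53 + ? → (5,2) = 340 − 263 = 77.
From column 3, 340 − (83 + 32 + 71 + 95) gives (5,3) = 59.

59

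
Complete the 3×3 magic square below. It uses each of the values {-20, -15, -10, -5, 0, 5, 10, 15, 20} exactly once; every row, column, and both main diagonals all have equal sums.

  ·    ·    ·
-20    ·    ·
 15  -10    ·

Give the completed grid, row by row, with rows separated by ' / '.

The 9 entries sum to 0, so each line sums to 0/3 = 0.
Row 3 needs 0; the known cells sum to 5, so (3,3) = -5.
Column 1 must total 0; the given cells sum to -5, so (1,1) = 5.
Main diagonal needs 0; the known cells sum to 0, so (2,2) = 0.
Using anti-diagonal: 0 + 15 + ? → (1,3) = 0 − 15 = -15.
From row 1, 0 − (5 + (-15)) gives (1,2) = 10.
From row 2, 0 − (-20 + 0) gives (2,3) = 20.

5 10 -15 / -20 0 20 / 15 -10 -5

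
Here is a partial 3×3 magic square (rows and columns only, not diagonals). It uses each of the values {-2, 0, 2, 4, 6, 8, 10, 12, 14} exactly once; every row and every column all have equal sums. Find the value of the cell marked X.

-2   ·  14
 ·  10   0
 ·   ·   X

The 9 entries sum to 54, so each line sums to 54/3 = 18.
Row 1 must total 18; the given cells sum to 12, so (1,2) = 6.
Using row 2: 10 + 0 + ? → (2,1) = 18 − 10 = 8.
The remaining cell in column 1 is (3,1) = 18 − 6 = 12.
From column 2, 18 − (6 + 10) gives (3,2) = 2.
Column 3 must total 18; the given cells sum to 14, so (3,3) = 4.

4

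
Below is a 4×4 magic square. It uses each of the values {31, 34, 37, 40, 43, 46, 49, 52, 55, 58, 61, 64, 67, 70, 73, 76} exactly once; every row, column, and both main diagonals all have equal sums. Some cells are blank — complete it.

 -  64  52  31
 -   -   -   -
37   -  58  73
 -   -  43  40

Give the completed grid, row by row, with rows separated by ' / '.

The 16 entries sum to 856, so each line sums to 856/4 = 214.
The remaining cell in row 1 is (1,1) = 214 − 147 = 67.
Using row 3: 37 + 58 + 73 + ? → (3,2) = 214 − 168 = 46.
Using column 3: 52 + 58 + 43 + ? → (2,3) = 214 − 153 = 61.
Using column 4: 31 + 73 + 40 + ? → (2,4) = 214 − 144 = 70.
Main diagonal needs 214; the known cells sum to 165, so (2,2) = 49.
Anti-diagonal must total 214; the given cells sum to 138, so (4,1) = 76.
Row 2: 49 + 61 + 70 + ? = 214, so (2,1) = 34.
Row 4 needs 214; the known cells sum to 159, so (4,2) = 55.

67 64 52 31 / 34 49 61 70 / 37 46 58 73 / 76 55 43 40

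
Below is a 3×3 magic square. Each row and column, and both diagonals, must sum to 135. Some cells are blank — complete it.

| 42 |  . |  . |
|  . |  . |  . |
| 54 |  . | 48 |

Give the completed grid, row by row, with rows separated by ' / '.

42 57 36 / 39 45 51 / 54 33 48

Row 3 needs 135; the known cells sum to 102, so (3,2) = 33.
Column 1: 42 + 54 + ? = 135, so (2,1) = 39.
The remaining cell in main diagonal is (2,2) = 135 − 90 = 45.
Anti-diagonal needs 135; the known cells sum to 99, so (1,3) = 36.
Using row 1: 42 + 36 + ? → (1,2) = 135 − 78 = 57.
The remaining cell in row 2 is (2,3) = 135 − 84 = 51.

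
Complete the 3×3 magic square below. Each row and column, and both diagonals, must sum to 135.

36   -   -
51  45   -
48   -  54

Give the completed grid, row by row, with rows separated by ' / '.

Row 2 must total 135; the given cells sum to 96, so (2,3) = 39.
Row 3 must total 135; the given cells sum to 102, so (3,2) = 33.
The remaining cell in column 2 is (1,2) = 135 − 78 = 57.
Column 3 must total 135; the given cells sum to 93, so (1,3) = 42.

36 57 42 / 51 45 39 / 48 33 54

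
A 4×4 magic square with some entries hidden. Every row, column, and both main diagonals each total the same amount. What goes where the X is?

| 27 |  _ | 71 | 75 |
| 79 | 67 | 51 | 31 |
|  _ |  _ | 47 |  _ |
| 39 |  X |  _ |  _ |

Row 2 is complete and sums to 228; that is the magic constant.
The remaining cell in row 1 is (1,2) = 228 − 173 = 55.
Using column 1: 27 + 79 + 39 + ? → (3,1) = 228 − 145 = 83.
Column 3 needs 228; the known cells sum to 169, so (4,3) = 59.
Main diagonal needs 228; the known cells sum to 141, so (4,4) = 87.
From anti-diagonal, 228 − (75 + 51 + 39) gives (3,2) = 63.
Row 3 needs 228; the known cells sum to 193, so (3,4) = 35.
Row 4 must total 228; the given cells sum to 185, so (4,2) = 43.

43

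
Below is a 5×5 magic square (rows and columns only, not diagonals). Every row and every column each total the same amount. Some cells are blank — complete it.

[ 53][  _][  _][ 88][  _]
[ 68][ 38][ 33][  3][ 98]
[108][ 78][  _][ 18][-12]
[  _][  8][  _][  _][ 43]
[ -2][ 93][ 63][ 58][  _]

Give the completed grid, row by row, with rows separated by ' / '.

53 23 -7 88 83 / 68 38 33 3 98 / 108 78 48 18 -12 / 13 8 103 73 43 / -2 93 63 58 28

Row 2 is already complete: 68 + 38 + 33 + 3 + 98 = 240, so that is the magic constant.
Using row 3: 108 + 78 + 18 + (-12) + ? → (3,3) = 240 − 192 = 48.
From row 5, 240 − (-2 + 93 + 63 + 58) gives (5,5) = 28.
Using column 1: 53 + 68 + 108 + (-2) + ? → (4,1) = 240 − 227 = 13.
Using column 2: 38 + 78 + 8 + 93 + ? → (1,2) = 240 − 217 = 23.
Using column 4: 88 + 3 + 18 + 58 + ? → (4,4) = 240 − 167 = 73.
Using column 5: 98 + (-12) + 43 + 28 + ? → (1,5) = 240 − 157 = 83.
From row 1, 240 − (53 + 23 + 88 + 83) gives (1,3) = -7.
Using row 4: 13 + 8 + 73 + 43 + ? → (4,3) = 240 − 137 = 103.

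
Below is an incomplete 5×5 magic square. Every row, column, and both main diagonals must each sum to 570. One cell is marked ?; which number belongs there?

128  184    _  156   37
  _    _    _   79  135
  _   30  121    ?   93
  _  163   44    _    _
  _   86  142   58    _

Row 1 must total 570; the given cells sum to 505, so (1,3) = 65.
Column 2 must total 570; the given cells sum to 463, so (2,2) = 107.
Using column 3: 65 + 121 + 44 + 142 + ? → (2,3) = 570 − 372 = 198.
Anti-diagonal needs 570; the known cells sum to 400, so (5,1) = 170.
Row 2: 107 + 198 + 79 + 135 + ? = 570, so (2,1) = 51.
From row 5, 570 − (170 + 86 + 142 + 58) gives (5,5) = 114.
Column 5 needs 570; the known cells sum to 379, so (4,5) = 191.
Main diagonal: 128 + 107 + 121 + 114 + ? = 570, so (4,4) = 100.
Using row 4: 163 + 44 + 100 + 191 + ? → (4,1) = 570 − 498 = 72.
Column 1 needs 570; the known cells sum to 421, so (3,1) = 149.
Column 4 needs 570; the known cells sum to 393, so (3,4) = 177.

177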